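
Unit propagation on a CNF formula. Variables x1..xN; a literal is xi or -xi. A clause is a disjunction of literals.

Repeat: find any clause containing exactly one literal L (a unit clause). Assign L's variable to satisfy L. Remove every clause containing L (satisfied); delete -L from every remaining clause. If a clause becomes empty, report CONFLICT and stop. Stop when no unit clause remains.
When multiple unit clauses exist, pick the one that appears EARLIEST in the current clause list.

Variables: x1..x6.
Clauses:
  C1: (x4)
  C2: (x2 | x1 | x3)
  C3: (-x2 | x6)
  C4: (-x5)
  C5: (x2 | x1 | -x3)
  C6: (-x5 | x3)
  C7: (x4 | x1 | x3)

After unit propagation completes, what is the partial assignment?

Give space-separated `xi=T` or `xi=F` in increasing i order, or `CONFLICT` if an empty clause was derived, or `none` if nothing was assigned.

unit clause [4] forces x4=T; simplify:
  satisfied 2 clause(s); 5 remain; assigned so far: [4]
unit clause [-5] forces x5=F; simplify:
  satisfied 2 clause(s); 3 remain; assigned so far: [4, 5]

Answer: x4=T x5=F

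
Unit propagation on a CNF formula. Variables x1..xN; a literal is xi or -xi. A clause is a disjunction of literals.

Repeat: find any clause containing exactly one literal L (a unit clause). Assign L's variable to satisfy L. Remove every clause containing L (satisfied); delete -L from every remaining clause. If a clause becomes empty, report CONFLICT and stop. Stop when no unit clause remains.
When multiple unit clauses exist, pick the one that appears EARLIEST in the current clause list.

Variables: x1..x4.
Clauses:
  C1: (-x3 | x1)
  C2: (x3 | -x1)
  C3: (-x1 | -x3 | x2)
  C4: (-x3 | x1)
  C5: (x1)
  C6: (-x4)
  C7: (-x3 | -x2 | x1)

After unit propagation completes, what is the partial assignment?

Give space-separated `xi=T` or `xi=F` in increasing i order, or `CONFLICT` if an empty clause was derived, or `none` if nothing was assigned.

unit clause [1] forces x1=T; simplify:
  drop -1 from [3, -1] -> [3]
  drop -1 from [-1, -3, 2] -> [-3, 2]
  satisfied 4 clause(s); 3 remain; assigned so far: [1]
unit clause [3] forces x3=T; simplify:
  drop -3 from [-3, 2] -> [2]
  satisfied 1 clause(s); 2 remain; assigned so far: [1, 3]
unit clause [2] forces x2=T; simplify:
  satisfied 1 clause(s); 1 remain; assigned so far: [1, 2, 3]
unit clause [-4] forces x4=F; simplify:
  satisfied 1 clause(s); 0 remain; assigned so far: [1, 2, 3, 4]

Answer: x1=T x2=T x3=T x4=F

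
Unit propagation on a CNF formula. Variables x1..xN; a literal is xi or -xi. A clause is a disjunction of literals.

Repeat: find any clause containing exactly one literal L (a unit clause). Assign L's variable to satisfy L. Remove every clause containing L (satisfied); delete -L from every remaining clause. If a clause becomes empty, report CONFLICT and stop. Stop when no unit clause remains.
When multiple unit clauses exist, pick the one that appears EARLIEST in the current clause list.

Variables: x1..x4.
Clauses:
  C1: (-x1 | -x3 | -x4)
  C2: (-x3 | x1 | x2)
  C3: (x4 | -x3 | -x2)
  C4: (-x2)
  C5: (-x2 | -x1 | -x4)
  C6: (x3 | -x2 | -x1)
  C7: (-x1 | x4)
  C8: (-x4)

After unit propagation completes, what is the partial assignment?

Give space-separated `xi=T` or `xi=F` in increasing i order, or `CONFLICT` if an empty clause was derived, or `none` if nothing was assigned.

unit clause [-2] forces x2=F; simplify:
  drop 2 from [-3, 1, 2] -> [-3, 1]
  satisfied 4 clause(s); 4 remain; assigned so far: [2]
unit clause [-4] forces x4=F; simplify:
  drop 4 from [-1, 4] -> [-1]
  satisfied 2 clause(s); 2 remain; assigned so far: [2, 4]
unit clause [-1] forces x1=F; simplify:
  drop 1 from [-3, 1] -> [-3]
  satisfied 1 clause(s); 1 remain; assigned so far: [1, 2, 4]
unit clause [-3] forces x3=F; simplify:
  satisfied 1 clause(s); 0 remain; assigned so far: [1, 2, 3, 4]

Answer: x1=F x2=F x3=F x4=F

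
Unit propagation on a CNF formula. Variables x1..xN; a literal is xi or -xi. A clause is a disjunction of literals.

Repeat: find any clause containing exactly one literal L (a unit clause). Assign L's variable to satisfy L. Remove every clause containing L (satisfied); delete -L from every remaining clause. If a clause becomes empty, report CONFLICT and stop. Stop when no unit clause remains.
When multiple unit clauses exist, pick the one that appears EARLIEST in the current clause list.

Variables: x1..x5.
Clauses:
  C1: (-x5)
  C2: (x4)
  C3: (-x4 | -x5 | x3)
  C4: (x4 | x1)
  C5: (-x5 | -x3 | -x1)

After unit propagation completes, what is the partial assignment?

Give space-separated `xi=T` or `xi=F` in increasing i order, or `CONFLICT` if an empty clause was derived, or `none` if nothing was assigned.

Answer: x4=T x5=F

Derivation:
unit clause [-5] forces x5=F; simplify:
  satisfied 3 clause(s); 2 remain; assigned so far: [5]
unit clause [4] forces x4=T; simplify:
  satisfied 2 clause(s); 0 remain; assigned so far: [4, 5]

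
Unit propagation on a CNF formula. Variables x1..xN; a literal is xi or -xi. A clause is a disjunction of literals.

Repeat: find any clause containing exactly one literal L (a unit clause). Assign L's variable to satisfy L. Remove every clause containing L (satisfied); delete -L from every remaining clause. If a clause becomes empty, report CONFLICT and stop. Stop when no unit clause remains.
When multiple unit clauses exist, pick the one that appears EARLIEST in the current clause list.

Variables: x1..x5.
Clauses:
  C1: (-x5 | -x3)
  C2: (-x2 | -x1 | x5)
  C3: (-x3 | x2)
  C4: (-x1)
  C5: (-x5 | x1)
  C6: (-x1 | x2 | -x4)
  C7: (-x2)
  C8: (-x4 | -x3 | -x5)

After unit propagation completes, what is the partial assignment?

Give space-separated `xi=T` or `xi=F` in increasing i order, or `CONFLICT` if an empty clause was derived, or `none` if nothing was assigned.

Answer: x1=F x2=F x3=F x5=F

Derivation:
unit clause [-1] forces x1=F; simplify:
  drop 1 from [-5, 1] -> [-5]
  satisfied 3 clause(s); 5 remain; assigned so far: [1]
unit clause [-5] forces x5=F; simplify:
  satisfied 3 clause(s); 2 remain; assigned so far: [1, 5]
unit clause [-2] forces x2=F; simplify:
  drop 2 from [-3, 2] -> [-3]
  satisfied 1 clause(s); 1 remain; assigned so far: [1, 2, 5]
unit clause [-3] forces x3=F; simplify:
  satisfied 1 clause(s); 0 remain; assigned so far: [1, 2, 3, 5]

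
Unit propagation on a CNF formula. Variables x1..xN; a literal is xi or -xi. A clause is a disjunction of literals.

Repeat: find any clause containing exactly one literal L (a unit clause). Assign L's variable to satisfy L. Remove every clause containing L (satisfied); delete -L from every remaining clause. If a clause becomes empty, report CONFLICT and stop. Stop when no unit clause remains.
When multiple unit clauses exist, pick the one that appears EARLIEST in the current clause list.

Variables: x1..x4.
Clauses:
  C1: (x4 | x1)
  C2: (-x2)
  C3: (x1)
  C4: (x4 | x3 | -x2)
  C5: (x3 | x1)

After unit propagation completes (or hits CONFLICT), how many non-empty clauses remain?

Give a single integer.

unit clause [-2] forces x2=F; simplify:
  satisfied 2 clause(s); 3 remain; assigned so far: [2]
unit clause [1] forces x1=T; simplify:
  satisfied 3 clause(s); 0 remain; assigned so far: [1, 2]

Answer: 0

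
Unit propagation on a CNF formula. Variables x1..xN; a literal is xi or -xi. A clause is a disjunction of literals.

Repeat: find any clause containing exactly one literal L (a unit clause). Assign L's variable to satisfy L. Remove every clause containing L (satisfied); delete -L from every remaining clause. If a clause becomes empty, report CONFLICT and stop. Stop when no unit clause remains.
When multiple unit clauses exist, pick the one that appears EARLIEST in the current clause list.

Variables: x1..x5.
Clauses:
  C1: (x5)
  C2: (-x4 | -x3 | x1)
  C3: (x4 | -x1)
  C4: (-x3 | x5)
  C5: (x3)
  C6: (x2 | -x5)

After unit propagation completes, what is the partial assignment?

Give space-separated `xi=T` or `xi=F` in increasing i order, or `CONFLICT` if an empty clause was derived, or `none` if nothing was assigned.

unit clause [5] forces x5=T; simplify:
  drop -5 from [2, -5] -> [2]
  satisfied 2 clause(s); 4 remain; assigned so far: [5]
unit clause [3] forces x3=T; simplify:
  drop -3 from [-4, -3, 1] -> [-4, 1]
  satisfied 1 clause(s); 3 remain; assigned so far: [3, 5]
unit clause [2] forces x2=T; simplify:
  satisfied 1 clause(s); 2 remain; assigned so far: [2, 3, 5]

Answer: x2=T x3=T x5=T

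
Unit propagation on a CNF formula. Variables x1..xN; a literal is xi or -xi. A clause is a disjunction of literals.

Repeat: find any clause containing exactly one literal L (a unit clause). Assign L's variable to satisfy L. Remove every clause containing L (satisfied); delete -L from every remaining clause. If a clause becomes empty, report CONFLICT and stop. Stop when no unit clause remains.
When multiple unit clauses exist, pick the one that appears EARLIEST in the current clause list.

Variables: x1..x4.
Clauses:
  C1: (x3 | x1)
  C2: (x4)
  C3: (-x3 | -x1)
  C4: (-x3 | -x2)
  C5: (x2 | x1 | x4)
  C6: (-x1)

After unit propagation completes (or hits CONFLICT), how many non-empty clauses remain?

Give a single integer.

unit clause [4] forces x4=T; simplify:
  satisfied 2 clause(s); 4 remain; assigned so far: [4]
unit clause [-1] forces x1=F; simplify:
  drop 1 from [3, 1] -> [3]
  satisfied 2 clause(s); 2 remain; assigned so far: [1, 4]
unit clause [3] forces x3=T; simplify:
  drop -3 from [-3, -2] -> [-2]
  satisfied 1 clause(s); 1 remain; assigned so far: [1, 3, 4]
unit clause [-2] forces x2=F; simplify:
  satisfied 1 clause(s); 0 remain; assigned so far: [1, 2, 3, 4]

Answer: 0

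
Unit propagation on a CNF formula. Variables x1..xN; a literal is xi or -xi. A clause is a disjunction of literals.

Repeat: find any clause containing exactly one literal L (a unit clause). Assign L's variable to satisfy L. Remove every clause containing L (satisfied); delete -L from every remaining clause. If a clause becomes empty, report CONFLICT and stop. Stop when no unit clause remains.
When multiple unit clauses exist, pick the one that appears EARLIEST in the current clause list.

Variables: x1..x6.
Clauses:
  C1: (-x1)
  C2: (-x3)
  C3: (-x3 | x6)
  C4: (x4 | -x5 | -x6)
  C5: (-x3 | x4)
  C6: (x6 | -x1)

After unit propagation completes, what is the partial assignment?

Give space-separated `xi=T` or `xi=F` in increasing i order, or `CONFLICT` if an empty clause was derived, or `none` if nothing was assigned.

Answer: x1=F x3=F

Derivation:
unit clause [-1] forces x1=F; simplify:
  satisfied 2 clause(s); 4 remain; assigned so far: [1]
unit clause [-3] forces x3=F; simplify:
  satisfied 3 clause(s); 1 remain; assigned so far: [1, 3]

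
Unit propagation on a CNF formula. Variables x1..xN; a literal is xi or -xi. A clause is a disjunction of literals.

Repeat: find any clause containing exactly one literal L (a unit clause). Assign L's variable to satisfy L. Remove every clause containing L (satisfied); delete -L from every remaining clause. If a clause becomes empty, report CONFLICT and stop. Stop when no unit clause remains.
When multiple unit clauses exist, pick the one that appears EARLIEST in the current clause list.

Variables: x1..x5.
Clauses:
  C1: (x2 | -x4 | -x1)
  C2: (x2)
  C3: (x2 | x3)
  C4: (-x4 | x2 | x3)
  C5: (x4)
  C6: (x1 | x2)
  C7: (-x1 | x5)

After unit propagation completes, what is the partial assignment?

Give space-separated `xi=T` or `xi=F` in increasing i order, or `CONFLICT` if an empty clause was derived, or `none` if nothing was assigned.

Answer: x2=T x4=T

Derivation:
unit clause [2] forces x2=T; simplify:
  satisfied 5 clause(s); 2 remain; assigned so far: [2]
unit clause [4] forces x4=T; simplify:
  satisfied 1 clause(s); 1 remain; assigned so far: [2, 4]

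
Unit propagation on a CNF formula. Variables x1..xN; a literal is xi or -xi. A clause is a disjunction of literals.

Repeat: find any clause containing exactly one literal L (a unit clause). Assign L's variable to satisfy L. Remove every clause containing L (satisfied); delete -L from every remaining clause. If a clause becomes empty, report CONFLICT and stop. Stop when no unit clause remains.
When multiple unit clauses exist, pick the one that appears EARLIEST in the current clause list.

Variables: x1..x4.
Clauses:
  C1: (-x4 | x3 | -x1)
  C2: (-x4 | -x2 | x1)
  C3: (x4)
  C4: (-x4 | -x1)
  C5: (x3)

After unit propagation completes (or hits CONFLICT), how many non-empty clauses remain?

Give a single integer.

unit clause [4] forces x4=T; simplify:
  drop -4 from [-4, 3, -1] -> [3, -1]
  drop -4 from [-4, -2, 1] -> [-2, 1]
  drop -4 from [-4, -1] -> [-1]
  satisfied 1 clause(s); 4 remain; assigned so far: [4]
unit clause [-1] forces x1=F; simplify:
  drop 1 from [-2, 1] -> [-2]
  satisfied 2 clause(s); 2 remain; assigned so far: [1, 4]
unit clause [-2] forces x2=F; simplify:
  satisfied 1 clause(s); 1 remain; assigned so far: [1, 2, 4]
unit clause [3] forces x3=T; simplify:
  satisfied 1 clause(s); 0 remain; assigned so far: [1, 2, 3, 4]

Answer: 0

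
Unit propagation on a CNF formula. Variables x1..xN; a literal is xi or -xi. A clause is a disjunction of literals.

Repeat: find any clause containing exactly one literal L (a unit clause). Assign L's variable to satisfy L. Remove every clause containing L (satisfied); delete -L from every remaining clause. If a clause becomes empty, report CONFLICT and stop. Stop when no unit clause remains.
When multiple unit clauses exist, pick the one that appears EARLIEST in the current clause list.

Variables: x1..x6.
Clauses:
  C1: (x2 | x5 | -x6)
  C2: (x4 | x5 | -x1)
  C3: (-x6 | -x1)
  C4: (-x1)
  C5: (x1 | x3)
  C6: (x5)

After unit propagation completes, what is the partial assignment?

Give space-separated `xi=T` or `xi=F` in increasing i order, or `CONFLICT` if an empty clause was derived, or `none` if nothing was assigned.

unit clause [-1] forces x1=F; simplify:
  drop 1 from [1, 3] -> [3]
  satisfied 3 clause(s); 3 remain; assigned so far: [1]
unit clause [3] forces x3=T; simplify:
  satisfied 1 clause(s); 2 remain; assigned so far: [1, 3]
unit clause [5] forces x5=T; simplify:
  satisfied 2 clause(s); 0 remain; assigned so far: [1, 3, 5]

Answer: x1=F x3=T x5=T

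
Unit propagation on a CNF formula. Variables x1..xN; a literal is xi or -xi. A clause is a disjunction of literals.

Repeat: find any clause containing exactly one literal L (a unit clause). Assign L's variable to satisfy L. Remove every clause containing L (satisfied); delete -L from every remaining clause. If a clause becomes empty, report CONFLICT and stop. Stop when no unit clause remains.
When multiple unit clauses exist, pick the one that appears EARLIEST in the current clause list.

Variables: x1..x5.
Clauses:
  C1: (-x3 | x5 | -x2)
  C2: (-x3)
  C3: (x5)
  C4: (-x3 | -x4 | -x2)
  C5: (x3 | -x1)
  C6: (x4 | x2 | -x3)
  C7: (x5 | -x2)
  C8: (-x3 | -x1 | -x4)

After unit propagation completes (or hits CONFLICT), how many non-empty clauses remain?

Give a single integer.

Answer: 0

Derivation:
unit clause [-3] forces x3=F; simplify:
  drop 3 from [3, -1] -> [-1]
  satisfied 5 clause(s); 3 remain; assigned so far: [3]
unit clause [5] forces x5=T; simplify:
  satisfied 2 clause(s); 1 remain; assigned so far: [3, 5]
unit clause [-1] forces x1=F; simplify:
  satisfied 1 clause(s); 0 remain; assigned so far: [1, 3, 5]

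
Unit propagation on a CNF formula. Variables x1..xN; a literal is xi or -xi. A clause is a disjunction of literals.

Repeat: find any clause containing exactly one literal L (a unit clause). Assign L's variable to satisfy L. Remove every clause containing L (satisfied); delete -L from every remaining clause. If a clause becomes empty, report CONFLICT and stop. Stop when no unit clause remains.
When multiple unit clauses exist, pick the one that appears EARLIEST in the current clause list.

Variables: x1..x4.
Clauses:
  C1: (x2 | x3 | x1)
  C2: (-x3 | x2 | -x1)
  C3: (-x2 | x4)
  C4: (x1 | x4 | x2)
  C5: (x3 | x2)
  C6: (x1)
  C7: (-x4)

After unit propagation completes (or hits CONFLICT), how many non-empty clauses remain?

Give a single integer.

unit clause [1] forces x1=T; simplify:
  drop -1 from [-3, 2, -1] -> [-3, 2]
  satisfied 3 clause(s); 4 remain; assigned so far: [1]
unit clause [-4] forces x4=F; simplify:
  drop 4 from [-2, 4] -> [-2]
  satisfied 1 clause(s); 3 remain; assigned so far: [1, 4]
unit clause [-2] forces x2=F; simplify:
  drop 2 from [-3, 2] -> [-3]
  drop 2 from [3, 2] -> [3]
  satisfied 1 clause(s); 2 remain; assigned so far: [1, 2, 4]
unit clause [-3] forces x3=F; simplify:
  drop 3 from [3] -> [] (empty!)
  satisfied 1 clause(s); 1 remain; assigned so far: [1, 2, 3, 4]
CONFLICT (empty clause)

Answer: 0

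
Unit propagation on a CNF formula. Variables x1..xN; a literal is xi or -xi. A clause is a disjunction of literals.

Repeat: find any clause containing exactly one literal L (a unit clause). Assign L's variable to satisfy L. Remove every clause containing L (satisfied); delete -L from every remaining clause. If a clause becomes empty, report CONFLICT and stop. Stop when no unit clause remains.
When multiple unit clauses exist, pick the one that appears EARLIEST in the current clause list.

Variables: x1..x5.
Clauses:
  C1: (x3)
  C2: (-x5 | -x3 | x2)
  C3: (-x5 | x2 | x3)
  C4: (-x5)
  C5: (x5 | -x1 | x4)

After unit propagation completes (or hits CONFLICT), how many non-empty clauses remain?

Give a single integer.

Answer: 1

Derivation:
unit clause [3] forces x3=T; simplify:
  drop -3 from [-5, -3, 2] -> [-5, 2]
  satisfied 2 clause(s); 3 remain; assigned so far: [3]
unit clause [-5] forces x5=F; simplify:
  drop 5 from [5, -1, 4] -> [-1, 4]
  satisfied 2 clause(s); 1 remain; assigned so far: [3, 5]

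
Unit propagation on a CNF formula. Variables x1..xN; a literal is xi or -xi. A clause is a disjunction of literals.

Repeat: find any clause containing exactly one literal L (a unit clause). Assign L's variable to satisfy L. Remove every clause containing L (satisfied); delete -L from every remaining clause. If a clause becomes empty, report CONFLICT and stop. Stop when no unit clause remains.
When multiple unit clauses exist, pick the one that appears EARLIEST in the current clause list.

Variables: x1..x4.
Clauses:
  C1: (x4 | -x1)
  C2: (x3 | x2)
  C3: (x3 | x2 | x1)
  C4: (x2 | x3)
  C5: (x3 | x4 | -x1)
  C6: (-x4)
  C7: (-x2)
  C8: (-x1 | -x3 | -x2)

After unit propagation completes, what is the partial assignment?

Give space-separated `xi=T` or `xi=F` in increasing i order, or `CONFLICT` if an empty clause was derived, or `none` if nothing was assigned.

Answer: x1=F x2=F x3=T x4=F

Derivation:
unit clause [-4] forces x4=F; simplify:
  drop 4 from [4, -1] -> [-1]
  drop 4 from [3, 4, -1] -> [3, -1]
  satisfied 1 clause(s); 7 remain; assigned so far: [4]
unit clause [-1] forces x1=F; simplify:
  drop 1 from [3, 2, 1] -> [3, 2]
  satisfied 3 clause(s); 4 remain; assigned so far: [1, 4]
unit clause [-2] forces x2=F; simplify:
  drop 2 from [3, 2] -> [3]
  drop 2 from [3, 2] -> [3]
  drop 2 from [2, 3] -> [3]
  satisfied 1 clause(s); 3 remain; assigned so far: [1, 2, 4]
unit clause [3] forces x3=T; simplify:
  satisfied 3 clause(s); 0 remain; assigned so far: [1, 2, 3, 4]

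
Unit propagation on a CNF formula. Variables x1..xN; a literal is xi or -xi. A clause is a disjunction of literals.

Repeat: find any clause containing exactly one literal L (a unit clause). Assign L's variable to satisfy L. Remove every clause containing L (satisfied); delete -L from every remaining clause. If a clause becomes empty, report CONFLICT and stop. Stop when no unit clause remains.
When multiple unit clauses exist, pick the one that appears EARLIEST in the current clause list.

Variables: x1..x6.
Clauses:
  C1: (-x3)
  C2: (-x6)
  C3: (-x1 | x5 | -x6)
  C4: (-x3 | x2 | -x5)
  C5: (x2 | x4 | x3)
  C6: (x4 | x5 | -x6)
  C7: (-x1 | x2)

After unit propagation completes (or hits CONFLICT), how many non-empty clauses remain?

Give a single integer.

unit clause [-3] forces x3=F; simplify:
  drop 3 from [2, 4, 3] -> [2, 4]
  satisfied 2 clause(s); 5 remain; assigned so far: [3]
unit clause [-6] forces x6=F; simplify:
  satisfied 3 clause(s); 2 remain; assigned so far: [3, 6]

Answer: 2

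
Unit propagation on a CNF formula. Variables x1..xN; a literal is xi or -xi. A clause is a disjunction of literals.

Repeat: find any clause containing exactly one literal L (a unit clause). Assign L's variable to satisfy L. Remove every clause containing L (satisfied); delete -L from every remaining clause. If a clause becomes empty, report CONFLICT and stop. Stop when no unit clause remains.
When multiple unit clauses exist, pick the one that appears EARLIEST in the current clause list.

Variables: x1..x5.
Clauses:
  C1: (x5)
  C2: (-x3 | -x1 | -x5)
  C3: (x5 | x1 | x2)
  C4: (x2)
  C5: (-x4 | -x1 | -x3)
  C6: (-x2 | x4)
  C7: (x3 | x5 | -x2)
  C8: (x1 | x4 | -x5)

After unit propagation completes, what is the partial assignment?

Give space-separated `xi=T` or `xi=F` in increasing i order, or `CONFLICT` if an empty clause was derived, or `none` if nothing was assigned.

Answer: x2=T x4=T x5=T

Derivation:
unit clause [5] forces x5=T; simplify:
  drop -5 from [-3, -1, -5] -> [-3, -1]
  drop -5 from [1, 4, -5] -> [1, 4]
  satisfied 3 clause(s); 5 remain; assigned so far: [5]
unit clause [2] forces x2=T; simplify:
  drop -2 from [-2, 4] -> [4]
  satisfied 1 clause(s); 4 remain; assigned so far: [2, 5]
unit clause [4] forces x4=T; simplify:
  drop -4 from [-4, -1, -3] -> [-1, -3]
  satisfied 2 clause(s); 2 remain; assigned so far: [2, 4, 5]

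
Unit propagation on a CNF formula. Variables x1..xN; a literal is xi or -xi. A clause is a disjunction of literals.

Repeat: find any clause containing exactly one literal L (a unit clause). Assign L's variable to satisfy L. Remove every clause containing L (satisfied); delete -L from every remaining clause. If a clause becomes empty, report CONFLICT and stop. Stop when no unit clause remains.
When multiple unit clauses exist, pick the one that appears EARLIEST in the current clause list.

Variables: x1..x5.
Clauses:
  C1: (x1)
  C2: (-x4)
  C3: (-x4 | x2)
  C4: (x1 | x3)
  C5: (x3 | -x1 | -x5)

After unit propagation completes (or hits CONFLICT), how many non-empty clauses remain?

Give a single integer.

unit clause [1] forces x1=T; simplify:
  drop -1 from [3, -1, -5] -> [3, -5]
  satisfied 2 clause(s); 3 remain; assigned so far: [1]
unit clause [-4] forces x4=F; simplify:
  satisfied 2 clause(s); 1 remain; assigned so far: [1, 4]

Answer: 1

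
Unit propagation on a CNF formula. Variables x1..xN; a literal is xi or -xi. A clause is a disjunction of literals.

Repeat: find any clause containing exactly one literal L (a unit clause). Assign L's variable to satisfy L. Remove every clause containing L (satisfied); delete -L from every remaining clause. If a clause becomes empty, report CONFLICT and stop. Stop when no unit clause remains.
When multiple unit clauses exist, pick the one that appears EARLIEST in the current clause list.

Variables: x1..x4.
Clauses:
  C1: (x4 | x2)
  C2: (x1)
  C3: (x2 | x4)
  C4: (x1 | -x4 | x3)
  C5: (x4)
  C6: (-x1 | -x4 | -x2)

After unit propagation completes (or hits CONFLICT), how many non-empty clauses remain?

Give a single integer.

Answer: 0

Derivation:
unit clause [1] forces x1=T; simplify:
  drop -1 from [-1, -4, -2] -> [-4, -2]
  satisfied 2 clause(s); 4 remain; assigned so far: [1]
unit clause [4] forces x4=T; simplify:
  drop -4 from [-4, -2] -> [-2]
  satisfied 3 clause(s); 1 remain; assigned so far: [1, 4]
unit clause [-2] forces x2=F; simplify:
  satisfied 1 clause(s); 0 remain; assigned so far: [1, 2, 4]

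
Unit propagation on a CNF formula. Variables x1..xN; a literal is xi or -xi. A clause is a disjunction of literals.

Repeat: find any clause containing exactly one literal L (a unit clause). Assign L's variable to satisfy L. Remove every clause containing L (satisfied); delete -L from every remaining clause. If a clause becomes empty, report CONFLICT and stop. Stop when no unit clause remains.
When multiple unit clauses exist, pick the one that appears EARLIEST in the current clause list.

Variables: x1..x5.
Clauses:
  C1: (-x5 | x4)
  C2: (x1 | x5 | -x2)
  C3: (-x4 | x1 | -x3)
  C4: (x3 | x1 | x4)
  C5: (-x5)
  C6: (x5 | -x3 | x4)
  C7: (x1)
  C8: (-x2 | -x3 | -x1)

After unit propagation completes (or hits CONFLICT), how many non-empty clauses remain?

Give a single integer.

unit clause [-5] forces x5=F; simplify:
  drop 5 from [1, 5, -2] -> [1, -2]
  drop 5 from [5, -3, 4] -> [-3, 4]
  satisfied 2 clause(s); 6 remain; assigned so far: [5]
unit clause [1] forces x1=T; simplify:
  drop -1 from [-2, -3, -1] -> [-2, -3]
  satisfied 4 clause(s); 2 remain; assigned so far: [1, 5]

Answer: 2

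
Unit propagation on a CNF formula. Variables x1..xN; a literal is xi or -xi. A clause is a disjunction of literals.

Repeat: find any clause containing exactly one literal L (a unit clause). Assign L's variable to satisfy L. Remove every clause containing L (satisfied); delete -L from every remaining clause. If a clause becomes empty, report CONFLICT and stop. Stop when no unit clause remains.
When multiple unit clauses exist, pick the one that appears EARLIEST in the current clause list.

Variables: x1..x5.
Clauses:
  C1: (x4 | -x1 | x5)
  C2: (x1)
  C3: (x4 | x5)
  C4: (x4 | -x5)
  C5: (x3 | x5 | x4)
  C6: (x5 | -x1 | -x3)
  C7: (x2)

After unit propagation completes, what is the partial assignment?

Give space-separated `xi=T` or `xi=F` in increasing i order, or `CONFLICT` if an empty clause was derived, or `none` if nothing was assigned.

unit clause [1] forces x1=T; simplify:
  drop -1 from [4, -1, 5] -> [4, 5]
  drop -1 from [5, -1, -3] -> [5, -3]
  satisfied 1 clause(s); 6 remain; assigned so far: [1]
unit clause [2] forces x2=T; simplify:
  satisfied 1 clause(s); 5 remain; assigned so far: [1, 2]

Answer: x1=T x2=T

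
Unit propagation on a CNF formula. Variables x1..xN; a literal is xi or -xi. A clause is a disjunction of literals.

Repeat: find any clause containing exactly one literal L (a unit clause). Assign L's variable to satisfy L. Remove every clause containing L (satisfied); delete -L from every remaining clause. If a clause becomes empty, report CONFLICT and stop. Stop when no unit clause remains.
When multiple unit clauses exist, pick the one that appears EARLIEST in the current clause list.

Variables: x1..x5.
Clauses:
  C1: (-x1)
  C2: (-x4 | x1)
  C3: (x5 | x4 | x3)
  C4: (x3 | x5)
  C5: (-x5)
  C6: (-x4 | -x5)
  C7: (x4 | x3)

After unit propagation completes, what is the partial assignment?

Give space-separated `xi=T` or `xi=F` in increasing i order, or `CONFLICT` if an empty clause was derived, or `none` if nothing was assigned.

unit clause [-1] forces x1=F; simplify:
  drop 1 from [-4, 1] -> [-4]
  satisfied 1 clause(s); 6 remain; assigned so far: [1]
unit clause [-4] forces x4=F; simplify:
  drop 4 from [5, 4, 3] -> [5, 3]
  drop 4 from [4, 3] -> [3]
  satisfied 2 clause(s); 4 remain; assigned so far: [1, 4]
unit clause [-5] forces x5=F; simplify:
  drop 5 from [5, 3] -> [3]
  drop 5 from [3, 5] -> [3]
  satisfied 1 clause(s); 3 remain; assigned so far: [1, 4, 5]
unit clause [3] forces x3=T; simplify:
  satisfied 3 clause(s); 0 remain; assigned so far: [1, 3, 4, 5]

Answer: x1=F x3=T x4=F x5=F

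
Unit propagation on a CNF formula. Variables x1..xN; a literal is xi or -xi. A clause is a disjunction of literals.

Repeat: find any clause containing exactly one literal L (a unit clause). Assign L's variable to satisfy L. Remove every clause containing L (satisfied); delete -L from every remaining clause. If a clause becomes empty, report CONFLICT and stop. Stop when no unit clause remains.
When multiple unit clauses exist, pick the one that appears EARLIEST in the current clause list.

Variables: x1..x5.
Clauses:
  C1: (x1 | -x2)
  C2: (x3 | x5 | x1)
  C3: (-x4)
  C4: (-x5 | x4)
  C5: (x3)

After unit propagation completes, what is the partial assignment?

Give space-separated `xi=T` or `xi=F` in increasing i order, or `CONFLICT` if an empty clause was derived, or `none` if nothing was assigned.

Answer: x3=T x4=F x5=F

Derivation:
unit clause [-4] forces x4=F; simplify:
  drop 4 from [-5, 4] -> [-5]
  satisfied 1 clause(s); 4 remain; assigned so far: [4]
unit clause [-5] forces x5=F; simplify:
  drop 5 from [3, 5, 1] -> [3, 1]
  satisfied 1 clause(s); 3 remain; assigned so far: [4, 5]
unit clause [3] forces x3=T; simplify:
  satisfied 2 clause(s); 1 remain; assigned so far: [3, 4, 5]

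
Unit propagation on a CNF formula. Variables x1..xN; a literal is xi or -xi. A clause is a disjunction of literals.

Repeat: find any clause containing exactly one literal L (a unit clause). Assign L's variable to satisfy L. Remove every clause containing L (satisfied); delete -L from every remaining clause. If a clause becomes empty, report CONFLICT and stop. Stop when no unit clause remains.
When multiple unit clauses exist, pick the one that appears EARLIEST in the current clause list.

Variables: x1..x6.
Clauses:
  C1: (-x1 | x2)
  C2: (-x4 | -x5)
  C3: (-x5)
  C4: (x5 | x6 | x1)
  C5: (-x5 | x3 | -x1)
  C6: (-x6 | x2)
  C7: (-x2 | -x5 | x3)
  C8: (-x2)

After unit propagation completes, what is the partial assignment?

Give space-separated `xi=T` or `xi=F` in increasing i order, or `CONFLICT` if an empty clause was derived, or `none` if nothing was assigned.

Answer: CONFLICT

Derivation:
unit clause [-5] forces x5=F; simplify:
  drop 5 from [5, 6, 1] -> [6, 1]
  satisfied 4 clause(s); 4 remain; assigned so far: [5]
unit clause [-2] forces x2=F; simplify:
  drop 2 from [-1, 2] -> [-1]
  drop 2 from [-6, 2] -> [-6]
  satisfied 1 clause(s); 3 remain; assigned so far: [2, 5]
unit clause [-1] forces x1=F; simplify:
  drop 1 from [6, 1] -> [6]
  satisfied 1 clause(s); 2 remain; assigned so far: [1, 2, 5]
unit clause [6] forces x6=T; simplify:
  drop -6 from [-6] -> [] (empty!)
  satisfied 1 clause(s); 1 remain; assigned so far: [1, 2, 5, 6]
CONFLICT (empty clause)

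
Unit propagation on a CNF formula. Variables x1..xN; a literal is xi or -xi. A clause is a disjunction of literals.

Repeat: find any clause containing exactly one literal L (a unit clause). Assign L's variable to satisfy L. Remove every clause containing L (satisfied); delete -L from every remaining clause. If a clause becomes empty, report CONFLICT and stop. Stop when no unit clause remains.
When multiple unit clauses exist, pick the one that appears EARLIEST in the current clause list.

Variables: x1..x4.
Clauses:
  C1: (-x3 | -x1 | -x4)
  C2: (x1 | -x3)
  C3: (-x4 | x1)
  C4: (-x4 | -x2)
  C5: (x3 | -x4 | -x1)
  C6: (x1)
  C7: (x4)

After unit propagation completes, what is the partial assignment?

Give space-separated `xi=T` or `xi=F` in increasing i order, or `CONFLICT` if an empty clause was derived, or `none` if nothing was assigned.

Answer: CONFLICT

Derivation:
unit clause [1] forces x1=T; simplify:
  drop -1 from [-3, -1, -4] -> [-3, -4]
  drop -1 from [3, -4, -1] -> [3, -4]
  satisfied 3 clause(s); 4 remain; assigned so far: [1]
unit clause [4] forces x4=T; simplify:
  drop -4 from [-3, -4] -> [-3]
  drop -4 from [-4, -2] -> [-2]
  drop -4 from [3, -4] -> [3]
  satisfied 1 clause(s); 3 remain; assigned so far: [1, 4]
unit clause [-3] forces x3=F; simplify:
  drop 3 from [3] -> [] (empty!)
  satisfied 1 clause(s); 2 remain; assigned so far: [1, 3, 4]
CONFLICT (empty clause)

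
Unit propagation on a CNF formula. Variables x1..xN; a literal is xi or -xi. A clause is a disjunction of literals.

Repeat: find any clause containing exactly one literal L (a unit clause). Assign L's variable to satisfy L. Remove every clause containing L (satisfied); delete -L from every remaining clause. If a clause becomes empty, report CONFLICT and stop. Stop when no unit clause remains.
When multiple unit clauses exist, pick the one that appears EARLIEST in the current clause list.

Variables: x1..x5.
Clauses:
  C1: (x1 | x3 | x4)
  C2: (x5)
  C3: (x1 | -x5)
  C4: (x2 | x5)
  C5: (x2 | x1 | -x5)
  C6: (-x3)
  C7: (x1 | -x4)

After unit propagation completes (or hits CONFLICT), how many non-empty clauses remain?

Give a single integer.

Answer: 0

Derivation:
unit clause [5] forces x5=T; simplify:
  drop -5 from [1, -5] -> [1]
  drop -5 from [2, 1, -5] -> [2, 1]
  satisfied 2 clause(s); 5 remain; assigned so far: [5]
unit clause [1] forces x1=T; simplify:
  satisfied 4 clause(s); 1 remain; assigned so far: [1, 5]
unit clause [-3] forces x3=F; simplify:
  satisfied 1 clause(s); 0 remain; assigned so far: [1, 3, 5]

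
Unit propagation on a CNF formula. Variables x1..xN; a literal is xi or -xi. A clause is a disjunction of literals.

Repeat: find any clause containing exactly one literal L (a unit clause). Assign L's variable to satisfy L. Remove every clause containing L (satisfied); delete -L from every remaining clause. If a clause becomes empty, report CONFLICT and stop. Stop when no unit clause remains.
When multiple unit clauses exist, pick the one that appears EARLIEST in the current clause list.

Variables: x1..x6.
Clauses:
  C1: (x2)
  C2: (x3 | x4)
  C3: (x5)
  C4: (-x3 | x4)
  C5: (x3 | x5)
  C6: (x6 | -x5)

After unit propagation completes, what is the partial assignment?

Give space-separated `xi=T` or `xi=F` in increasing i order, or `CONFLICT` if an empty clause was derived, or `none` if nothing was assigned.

unit clause [2] forces x2=T; simplify:
  satisfied 1 clause(s); 5 remain; assigned so far: [2]
unit clause [5] forces x5=T; simplify:
  drop -5 from [6, -5] -> [6]
  satisfied 2 clause(s); 3 remain; assigned so far: [2, 5]
unit clause [6] forces x6=T; simplify:
  satisfied 1 clause(s); 2 remain; assigned so far: [2, 5, 6]

Answer: x2=T x5=T x6=T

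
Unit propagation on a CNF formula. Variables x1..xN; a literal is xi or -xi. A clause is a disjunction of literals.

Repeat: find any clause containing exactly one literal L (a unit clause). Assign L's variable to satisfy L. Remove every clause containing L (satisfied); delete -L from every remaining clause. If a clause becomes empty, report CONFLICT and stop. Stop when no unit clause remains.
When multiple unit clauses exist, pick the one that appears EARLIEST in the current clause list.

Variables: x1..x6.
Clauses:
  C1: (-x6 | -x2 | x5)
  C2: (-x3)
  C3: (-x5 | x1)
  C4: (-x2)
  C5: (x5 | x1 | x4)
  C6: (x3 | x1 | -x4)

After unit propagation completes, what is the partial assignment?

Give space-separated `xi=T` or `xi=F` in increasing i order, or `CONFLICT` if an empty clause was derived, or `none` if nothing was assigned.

Answer: x2=F x3=F

Derivation:
unit clause [-3] forces x3=F; simplify:
  drop 3 from [3, 1, -4] -> [1, -4]
  satisfied 1 clause(s); 5 remain; assigned so far: [3]
unit clause [-2] forces x2=F; simplify:
  satisfied 2 clause(s); 3 remain; assigned so far: [2, 3]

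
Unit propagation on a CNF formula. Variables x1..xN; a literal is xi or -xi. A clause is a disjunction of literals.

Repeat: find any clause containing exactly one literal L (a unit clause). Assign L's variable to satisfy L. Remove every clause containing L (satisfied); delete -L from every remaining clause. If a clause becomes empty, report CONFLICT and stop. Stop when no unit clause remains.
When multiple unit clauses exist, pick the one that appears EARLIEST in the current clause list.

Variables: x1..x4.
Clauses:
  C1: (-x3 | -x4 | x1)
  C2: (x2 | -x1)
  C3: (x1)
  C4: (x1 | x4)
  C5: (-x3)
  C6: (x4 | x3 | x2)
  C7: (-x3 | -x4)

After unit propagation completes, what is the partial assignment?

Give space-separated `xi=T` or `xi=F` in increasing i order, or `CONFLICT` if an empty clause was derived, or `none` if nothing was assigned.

unit clause [1] forces x1=T; simplify:
  drop -1 from [2, -1] -> [2]
  satisfied 3 clause(s); 4 remain; assigned so far: [1]
unit clause [2] forces x2=T; simplify:
  satisfied 2 clause(s); 2 remain; assigned so far: [1, 2]
unit clause [-3] forces x3=F; simplify:
  satisfied 2 clause(s); 0 remain; assigned so far: [1, 2, 3]

Answer: x1=T x2=T x3=F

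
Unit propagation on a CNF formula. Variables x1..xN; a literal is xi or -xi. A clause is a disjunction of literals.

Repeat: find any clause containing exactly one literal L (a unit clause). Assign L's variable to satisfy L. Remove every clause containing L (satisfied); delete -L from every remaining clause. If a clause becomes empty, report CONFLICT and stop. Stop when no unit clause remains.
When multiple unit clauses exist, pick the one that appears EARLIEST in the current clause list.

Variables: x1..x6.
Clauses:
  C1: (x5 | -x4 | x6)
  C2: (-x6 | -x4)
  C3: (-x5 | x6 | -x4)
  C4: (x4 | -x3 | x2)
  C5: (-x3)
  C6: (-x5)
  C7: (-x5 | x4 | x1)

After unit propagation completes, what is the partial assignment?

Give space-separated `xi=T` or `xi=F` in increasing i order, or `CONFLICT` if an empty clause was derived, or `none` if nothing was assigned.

unit clause [-3] forces x3=F; simplify:
  satisfied 2 clause(s); 5 remain; assigned so far: [3]
unit clause [-5] forces x5=F; simplify:
  drop 5 from [5, -4, 6] -> [-4, 6]
  satisfied 3 clause(s); 2 remain; assigned so far: [3, 5]

Answer: x3=F x5=F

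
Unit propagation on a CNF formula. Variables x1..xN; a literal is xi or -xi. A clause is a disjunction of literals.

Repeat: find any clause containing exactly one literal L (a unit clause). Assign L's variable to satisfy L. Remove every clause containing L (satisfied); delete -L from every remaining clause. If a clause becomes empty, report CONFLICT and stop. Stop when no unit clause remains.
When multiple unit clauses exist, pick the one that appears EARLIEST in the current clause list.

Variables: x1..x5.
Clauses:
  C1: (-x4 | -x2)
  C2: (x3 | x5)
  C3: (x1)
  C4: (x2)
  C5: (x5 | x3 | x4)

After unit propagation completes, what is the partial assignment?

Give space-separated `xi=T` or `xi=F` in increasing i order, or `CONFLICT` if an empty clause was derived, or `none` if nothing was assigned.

Answer: x1=T x2=T x4=F

Derivation:
unit clause [1] forces x1=T; simplify:
  satisfied 1 clause(s); 4 remain; assigned so far: [1]
unit clause [2] forces x2=T; simplify:
  drop -2 from [-4, -2] -> [-4]
  satisfied 1 clause(s); 3 remain; assigned so far: [1, 2]
unit clause [-4] forces x4=F; simplify:
  drop 4 from [5, 3, 4] -> [5, 3]
  satisfied 1 clause(s); 2 remain; assigned so far: [1, 2, 4]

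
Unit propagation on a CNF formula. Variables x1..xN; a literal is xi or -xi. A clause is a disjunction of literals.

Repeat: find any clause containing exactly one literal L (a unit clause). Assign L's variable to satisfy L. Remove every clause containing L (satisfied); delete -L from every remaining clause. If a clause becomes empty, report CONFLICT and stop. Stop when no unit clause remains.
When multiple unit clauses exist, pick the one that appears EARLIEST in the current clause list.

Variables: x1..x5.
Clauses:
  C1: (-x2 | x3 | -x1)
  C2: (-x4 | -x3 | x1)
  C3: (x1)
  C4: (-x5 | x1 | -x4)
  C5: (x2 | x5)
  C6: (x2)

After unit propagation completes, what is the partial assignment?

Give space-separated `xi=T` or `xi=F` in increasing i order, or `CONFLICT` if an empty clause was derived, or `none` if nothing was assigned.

unit clause [1] forces x1=T; simplify:
  drop -1 from [-2, 3, -1] -> [-2, 3]
  satisfied 3 clause(s); 3 remain; assigned so far: [1]
unit clause [2] forces x2=T; simplify:
  drop -2 from [-2, 3] -> [3]
  satisfied 2 clause(s); 1 remain; assigned so far: [1, 2]
unit clause [3] forces x3=T; simplify:
  satisfied 1 clause(s); 0 remain; assigned so far: [1, 2, 3]

Answer: x1=T x2=T x3=T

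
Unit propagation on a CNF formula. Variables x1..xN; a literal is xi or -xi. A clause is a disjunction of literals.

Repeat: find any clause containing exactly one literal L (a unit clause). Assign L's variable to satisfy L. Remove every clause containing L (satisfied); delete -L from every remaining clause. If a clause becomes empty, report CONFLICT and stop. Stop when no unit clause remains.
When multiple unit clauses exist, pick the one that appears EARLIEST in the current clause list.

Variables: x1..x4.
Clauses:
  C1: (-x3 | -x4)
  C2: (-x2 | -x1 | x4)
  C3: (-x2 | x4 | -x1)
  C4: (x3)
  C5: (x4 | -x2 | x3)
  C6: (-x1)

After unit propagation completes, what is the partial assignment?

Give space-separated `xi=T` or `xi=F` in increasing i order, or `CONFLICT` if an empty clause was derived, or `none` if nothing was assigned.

Answer: x1=F x3=T x4=F

Derivation:
unit clause [3] forces x3=T; simplify:
  drop -3 from [-3, -4] -> [-4]
  satisfied 2 clause(s); 4 remain; assigned so far: [3]
unit clause [-4] forces x4=F; simplify:
  drop 4 from [-2, -1, 4] -> [-2, -1]
  drop 4 from [-2, 4, -1] -> [-2, -1]
  satisfied 1 clause(s); 3 remain; assigned so far: [3, 4]
unit clause [-1] forces x1=F; simplify:
  satisfied 3 clause(s); 0 remain; assigned so far: [1, 3, 4]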